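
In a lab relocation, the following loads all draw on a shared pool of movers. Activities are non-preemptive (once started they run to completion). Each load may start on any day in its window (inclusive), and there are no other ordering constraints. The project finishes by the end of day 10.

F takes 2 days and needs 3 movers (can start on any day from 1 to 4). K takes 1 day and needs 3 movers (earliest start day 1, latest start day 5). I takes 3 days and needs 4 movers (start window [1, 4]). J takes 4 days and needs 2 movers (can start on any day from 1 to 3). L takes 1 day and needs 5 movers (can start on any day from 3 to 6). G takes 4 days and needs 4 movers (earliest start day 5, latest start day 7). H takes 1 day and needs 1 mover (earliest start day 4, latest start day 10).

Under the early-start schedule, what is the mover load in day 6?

At early start, day 6 has: G.
Demand: 4 = 4.

4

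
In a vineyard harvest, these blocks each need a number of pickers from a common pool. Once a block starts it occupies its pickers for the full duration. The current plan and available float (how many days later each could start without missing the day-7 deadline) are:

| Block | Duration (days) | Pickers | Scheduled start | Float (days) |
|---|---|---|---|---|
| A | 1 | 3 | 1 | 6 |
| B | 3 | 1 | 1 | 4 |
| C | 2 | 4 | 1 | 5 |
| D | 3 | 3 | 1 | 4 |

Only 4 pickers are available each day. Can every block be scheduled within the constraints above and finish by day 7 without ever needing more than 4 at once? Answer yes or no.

Schedule A@1, B@1, C@5, D@2: d1:4  d2:4  d3:4  d4:3  d5:4  d6:4  d7:0 — peak 4 ≤ 4.

yes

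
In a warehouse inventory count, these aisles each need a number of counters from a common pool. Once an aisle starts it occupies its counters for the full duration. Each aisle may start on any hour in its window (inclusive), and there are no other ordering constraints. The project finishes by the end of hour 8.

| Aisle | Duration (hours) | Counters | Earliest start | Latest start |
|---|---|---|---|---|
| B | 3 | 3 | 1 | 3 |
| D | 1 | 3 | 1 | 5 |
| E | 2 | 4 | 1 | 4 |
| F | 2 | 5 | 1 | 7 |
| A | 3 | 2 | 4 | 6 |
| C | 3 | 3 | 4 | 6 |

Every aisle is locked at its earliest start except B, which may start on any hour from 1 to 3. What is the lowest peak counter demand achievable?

B@1: h1:15  h2:12  h3:3  h4:5  h5:5  h6:5  h7:0  h8:0 → peak 15
B@2: h1:12  h2:12  h3:3  h4:8  h5:5  h6:5  h7:0  h8:0 → peak 12
B@3: h1:12  h2:9  h3:3  h4:8  h5:8  h6:5  h7:0  h8:0 → peak 12
Best is B@2, peak 12.

12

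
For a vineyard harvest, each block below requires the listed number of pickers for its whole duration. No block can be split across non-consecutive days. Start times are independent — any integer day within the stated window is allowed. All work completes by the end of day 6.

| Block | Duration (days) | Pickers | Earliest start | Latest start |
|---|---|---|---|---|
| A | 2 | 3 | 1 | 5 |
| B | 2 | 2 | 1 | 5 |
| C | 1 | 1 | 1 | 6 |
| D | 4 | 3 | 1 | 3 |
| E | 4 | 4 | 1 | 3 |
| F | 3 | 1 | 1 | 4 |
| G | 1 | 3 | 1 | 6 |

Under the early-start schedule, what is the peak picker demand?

17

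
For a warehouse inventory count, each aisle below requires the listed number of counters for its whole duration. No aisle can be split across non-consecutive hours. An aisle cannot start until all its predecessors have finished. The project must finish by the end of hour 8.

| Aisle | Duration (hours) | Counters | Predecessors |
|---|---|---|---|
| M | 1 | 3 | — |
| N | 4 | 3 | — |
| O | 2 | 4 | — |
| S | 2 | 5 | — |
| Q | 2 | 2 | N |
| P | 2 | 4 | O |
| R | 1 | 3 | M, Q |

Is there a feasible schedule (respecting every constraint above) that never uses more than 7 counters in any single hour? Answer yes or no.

yes

Schedule M@1, N@1, O@2, S@5, Q@5, P@7, R@7: h1:6  h2:7  h3:7  h4:3  h5:7  h6:7  h7:7  h8:4 — peak 7 ≤ 7.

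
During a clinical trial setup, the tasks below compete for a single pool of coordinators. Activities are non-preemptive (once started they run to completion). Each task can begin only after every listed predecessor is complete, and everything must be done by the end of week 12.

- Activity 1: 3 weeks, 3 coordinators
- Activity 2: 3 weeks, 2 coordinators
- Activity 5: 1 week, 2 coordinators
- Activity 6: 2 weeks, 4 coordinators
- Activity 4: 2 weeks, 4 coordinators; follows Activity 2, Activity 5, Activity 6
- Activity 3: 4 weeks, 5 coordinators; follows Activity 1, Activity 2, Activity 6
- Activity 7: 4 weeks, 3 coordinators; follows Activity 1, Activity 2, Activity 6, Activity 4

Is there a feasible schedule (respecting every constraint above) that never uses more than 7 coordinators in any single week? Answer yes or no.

no

The minimum achievable peak is 8; 7 < 8, so no feasible schedule stays within the cap.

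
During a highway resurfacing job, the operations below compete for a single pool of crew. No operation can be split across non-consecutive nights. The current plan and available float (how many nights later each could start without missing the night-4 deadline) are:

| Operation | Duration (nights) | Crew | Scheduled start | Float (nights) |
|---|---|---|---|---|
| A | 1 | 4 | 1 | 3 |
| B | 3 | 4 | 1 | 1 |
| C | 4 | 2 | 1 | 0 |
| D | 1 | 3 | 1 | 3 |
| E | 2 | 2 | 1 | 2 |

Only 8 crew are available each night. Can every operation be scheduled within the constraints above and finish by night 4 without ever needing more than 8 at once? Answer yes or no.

no

The minimum achievable peak is 9; 8 < 9, so no feasible schedule stays within the cap.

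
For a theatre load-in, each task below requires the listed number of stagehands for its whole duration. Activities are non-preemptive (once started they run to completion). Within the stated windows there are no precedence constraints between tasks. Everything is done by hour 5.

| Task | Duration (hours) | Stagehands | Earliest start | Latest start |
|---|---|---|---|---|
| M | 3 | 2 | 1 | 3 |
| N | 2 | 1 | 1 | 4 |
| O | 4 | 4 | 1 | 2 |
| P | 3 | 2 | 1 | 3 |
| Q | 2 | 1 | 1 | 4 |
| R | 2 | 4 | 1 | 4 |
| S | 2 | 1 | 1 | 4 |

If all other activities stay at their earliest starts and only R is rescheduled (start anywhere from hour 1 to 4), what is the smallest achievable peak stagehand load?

11

R@1: h1:15  h2:15  h3:8  h4:4  h5:0 → peak 15
R@2: h1:11  h2:15  h3:12  h4:4  h5:0 → peak 15
R@3: h1:11  h2:11  h3:12  h4:8  h5:0 → peak 12
R@4: h1:11  h2:11  h3:8  h4:8  h5:4 → peak 11
Best is R@4, peak 11.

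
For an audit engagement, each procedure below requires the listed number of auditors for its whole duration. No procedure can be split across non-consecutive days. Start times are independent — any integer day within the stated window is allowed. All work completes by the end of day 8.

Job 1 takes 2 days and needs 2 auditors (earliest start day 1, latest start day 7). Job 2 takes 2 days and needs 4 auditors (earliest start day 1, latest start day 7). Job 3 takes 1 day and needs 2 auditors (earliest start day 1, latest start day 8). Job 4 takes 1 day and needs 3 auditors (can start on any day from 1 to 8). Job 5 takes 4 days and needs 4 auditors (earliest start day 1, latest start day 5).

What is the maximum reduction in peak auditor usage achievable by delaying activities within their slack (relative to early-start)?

10

Early-start peak: d1:15  d2:10  d3:4  d4:4  d5:0  d6:0  d7:0  d8:0 ⇒ 15.
Leveled (Job 1@1, Job 2@3, Job 3@1, Job 4@2, Job 5@5): d1:4  d2:5  d3:4  d4:4  d5:4  d6:4  d7:4  d8:4 ⇒ 5.
Reduction 15 − 5 = 10.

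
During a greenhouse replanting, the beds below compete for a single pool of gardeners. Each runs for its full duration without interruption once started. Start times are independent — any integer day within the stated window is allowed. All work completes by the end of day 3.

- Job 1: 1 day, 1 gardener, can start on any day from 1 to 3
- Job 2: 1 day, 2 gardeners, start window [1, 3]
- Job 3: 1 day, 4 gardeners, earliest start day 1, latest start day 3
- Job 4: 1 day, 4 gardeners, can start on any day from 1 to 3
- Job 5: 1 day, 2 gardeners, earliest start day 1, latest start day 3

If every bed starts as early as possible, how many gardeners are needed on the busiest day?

Early-start schedule: Job 1@1, Job 2@1, Job 3@1, Job 4@1, Job 5@1.
Load per day: day 1: 13, day 2: 0, day 3: 0.
Peak is 13.

13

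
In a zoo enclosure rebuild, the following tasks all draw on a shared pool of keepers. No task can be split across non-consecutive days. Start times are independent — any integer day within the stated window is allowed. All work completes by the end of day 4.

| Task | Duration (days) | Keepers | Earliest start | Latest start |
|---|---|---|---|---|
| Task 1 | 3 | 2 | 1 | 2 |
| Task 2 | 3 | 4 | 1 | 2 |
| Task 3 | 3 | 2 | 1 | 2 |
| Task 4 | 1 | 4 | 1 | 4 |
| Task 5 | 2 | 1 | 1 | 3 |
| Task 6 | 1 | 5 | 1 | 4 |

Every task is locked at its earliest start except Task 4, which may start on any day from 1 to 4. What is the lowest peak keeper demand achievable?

Task 4@1: d1:18  d2:9  d3:8  d4:0 → peak 18
Task 4@2: d1:14  d2:13  d3:8  d4:0 → peak 14
Task 4@3: d1:14  d2:9  d3:12  d4:0 → peak 14
Task 4@4: d1:14  d2:9  d3:8  d4:4 → peak 14
Best is Task 4@2, peak 14.

14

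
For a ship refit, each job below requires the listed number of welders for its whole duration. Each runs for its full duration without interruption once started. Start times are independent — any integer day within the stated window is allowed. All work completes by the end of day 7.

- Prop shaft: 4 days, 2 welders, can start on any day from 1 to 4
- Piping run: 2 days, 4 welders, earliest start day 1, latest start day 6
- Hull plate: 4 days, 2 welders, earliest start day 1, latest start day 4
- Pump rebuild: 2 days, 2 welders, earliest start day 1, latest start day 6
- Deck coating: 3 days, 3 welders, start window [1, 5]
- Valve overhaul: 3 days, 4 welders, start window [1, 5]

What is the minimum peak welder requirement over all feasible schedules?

Early-start (Prop shaft@1, Piping run@1, Hull plate@1, Pump rebuild@1, Deck coating@1, Valve overhaul@1) gives peak 17: d1:17  d2:17  d3:11  d4:4  d5:0  d6:0  d7:0.
Shift Pump rebuild→3, Deck coating→5, Valve overhaul→5.
Schedule Prop shaft@1, Piping run@1, Hull plate@1, Pump rebuild@3, Deck coating@5, Valve overhaul@5: d1:8  d2:8  d3:6  d4:6  d5:7  d6:7  d7:7 — peak 8.

8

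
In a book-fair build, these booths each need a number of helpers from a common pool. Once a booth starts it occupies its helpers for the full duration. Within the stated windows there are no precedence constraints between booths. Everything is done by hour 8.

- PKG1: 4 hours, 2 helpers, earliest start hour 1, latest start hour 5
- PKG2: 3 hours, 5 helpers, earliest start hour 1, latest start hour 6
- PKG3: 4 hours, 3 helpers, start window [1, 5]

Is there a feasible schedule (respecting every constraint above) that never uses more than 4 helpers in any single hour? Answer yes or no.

Total helper-hours = 35; over 8 hours the average is 35/8 > 4, so some hour must exceed 4.

no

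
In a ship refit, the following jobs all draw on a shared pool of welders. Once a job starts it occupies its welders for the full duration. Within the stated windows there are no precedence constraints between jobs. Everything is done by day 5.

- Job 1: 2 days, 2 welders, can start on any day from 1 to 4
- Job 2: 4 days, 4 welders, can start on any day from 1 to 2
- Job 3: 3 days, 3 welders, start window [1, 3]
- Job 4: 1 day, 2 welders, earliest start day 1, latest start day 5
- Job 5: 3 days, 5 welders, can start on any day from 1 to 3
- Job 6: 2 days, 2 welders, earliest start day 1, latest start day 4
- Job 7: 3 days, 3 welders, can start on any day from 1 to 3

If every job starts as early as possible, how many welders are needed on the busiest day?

21

Early-start schedule: Job 1@1, Job 2@1, Job 3@1, Job 4@1, Job 5@1, Job 6@1, Job 7@1.
Load per day: day 1: 21, day 2: 19, day 3: 15, day 4: 4, day 5: 0.
Peak is 21.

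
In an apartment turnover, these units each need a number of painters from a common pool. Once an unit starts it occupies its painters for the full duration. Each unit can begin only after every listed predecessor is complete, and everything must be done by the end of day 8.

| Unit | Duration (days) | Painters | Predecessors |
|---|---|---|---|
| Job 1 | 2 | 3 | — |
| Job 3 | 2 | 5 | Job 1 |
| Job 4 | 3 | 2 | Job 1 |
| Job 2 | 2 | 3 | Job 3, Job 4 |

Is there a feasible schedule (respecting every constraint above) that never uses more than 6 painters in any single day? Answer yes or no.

The minimum achievable peak is 7; 6 < 7, so no feasible schedule stays within the cap.

no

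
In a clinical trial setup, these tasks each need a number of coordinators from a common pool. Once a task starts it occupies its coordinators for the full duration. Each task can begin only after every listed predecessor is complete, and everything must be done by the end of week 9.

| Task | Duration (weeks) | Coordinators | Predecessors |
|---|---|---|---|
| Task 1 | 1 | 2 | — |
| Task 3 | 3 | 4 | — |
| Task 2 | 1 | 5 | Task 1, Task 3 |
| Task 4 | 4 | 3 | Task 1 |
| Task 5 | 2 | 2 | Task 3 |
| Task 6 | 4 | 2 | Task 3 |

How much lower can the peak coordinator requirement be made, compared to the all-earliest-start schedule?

Early-start peak: w1:6  w2:7  w3:7  w4:12  w5:7  w6:2  w7:2  w8:0  w9:0 ⇒ 12.
Leveled (Task 1@1, Task 3@1, Task 2@4, Task 4@5, Task 5@4, Task 6@5): w1:6  w2:4  w3:4  w4:7  w5:7  w6:5  w7:5  w8:5  w9:0 ⇒ 7.
Reduction 12 − 7 = 5.

5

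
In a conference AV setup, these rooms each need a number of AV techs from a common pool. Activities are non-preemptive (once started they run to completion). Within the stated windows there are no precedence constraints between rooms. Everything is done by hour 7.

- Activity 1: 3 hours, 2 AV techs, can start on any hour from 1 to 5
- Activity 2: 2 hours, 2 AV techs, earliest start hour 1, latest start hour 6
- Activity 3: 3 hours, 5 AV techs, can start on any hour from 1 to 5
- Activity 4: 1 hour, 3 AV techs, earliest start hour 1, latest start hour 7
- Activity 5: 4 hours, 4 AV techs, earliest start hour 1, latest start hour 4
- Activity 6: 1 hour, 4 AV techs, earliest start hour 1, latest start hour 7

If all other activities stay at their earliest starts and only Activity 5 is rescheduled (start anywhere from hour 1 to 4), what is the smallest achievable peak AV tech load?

16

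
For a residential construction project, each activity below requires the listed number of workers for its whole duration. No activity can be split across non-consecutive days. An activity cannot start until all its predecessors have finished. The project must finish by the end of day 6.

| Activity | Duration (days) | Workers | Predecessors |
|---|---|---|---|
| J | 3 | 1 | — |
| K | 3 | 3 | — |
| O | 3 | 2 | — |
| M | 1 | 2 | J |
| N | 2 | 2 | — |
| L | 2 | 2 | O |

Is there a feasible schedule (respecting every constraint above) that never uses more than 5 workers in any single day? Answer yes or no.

yes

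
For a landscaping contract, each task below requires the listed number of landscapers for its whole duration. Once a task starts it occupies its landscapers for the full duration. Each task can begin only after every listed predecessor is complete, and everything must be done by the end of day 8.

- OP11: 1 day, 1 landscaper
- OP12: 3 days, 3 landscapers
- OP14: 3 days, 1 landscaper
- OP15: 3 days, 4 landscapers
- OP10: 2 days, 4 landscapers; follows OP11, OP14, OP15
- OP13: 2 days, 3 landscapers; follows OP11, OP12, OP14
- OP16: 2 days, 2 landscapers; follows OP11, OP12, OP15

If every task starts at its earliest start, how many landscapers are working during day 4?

At early start, day 4 has: OP10, OP13, OP16.
Demand: 4 + 3 + 2 = 9.

9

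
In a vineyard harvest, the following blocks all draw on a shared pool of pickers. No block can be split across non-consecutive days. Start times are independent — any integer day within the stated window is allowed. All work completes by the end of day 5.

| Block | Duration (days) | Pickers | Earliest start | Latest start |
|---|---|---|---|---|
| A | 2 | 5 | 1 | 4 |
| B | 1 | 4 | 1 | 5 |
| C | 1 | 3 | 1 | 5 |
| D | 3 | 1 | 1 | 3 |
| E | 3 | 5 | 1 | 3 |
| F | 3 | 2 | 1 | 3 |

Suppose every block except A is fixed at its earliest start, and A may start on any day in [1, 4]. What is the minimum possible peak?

A@1: d1:20  d2:13  d3:8  d4:0  d5:0 → peak 20
A@2: d1:15  d2:13  d3:13  d4:0  d5:0 → peak 15
A@3: d1:15  d2:8  d3:13  d4:5  d5:0 → peak 15
A@4: d1:15  d2:8  d3:8  d4:5  d5:5 → peak 15
Best is A@2, peak 15.

15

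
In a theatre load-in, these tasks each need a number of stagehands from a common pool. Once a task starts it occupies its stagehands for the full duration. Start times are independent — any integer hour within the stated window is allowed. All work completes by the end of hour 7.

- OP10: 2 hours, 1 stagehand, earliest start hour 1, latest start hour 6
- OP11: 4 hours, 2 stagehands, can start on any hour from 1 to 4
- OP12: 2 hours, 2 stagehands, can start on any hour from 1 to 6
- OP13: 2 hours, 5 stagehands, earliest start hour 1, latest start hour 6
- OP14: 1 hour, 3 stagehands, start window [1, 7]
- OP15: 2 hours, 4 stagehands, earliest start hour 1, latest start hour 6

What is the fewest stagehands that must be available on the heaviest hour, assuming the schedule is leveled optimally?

Early-start (OP10@1, OP11@1, OP12@1, OP13@1, OP14@1, OP15@1) gives peak 17: h1:17  h2:14  h3:2  h4:2  h5:0  h6:0  h7:0.
Shift OP13→5, OP14→7, OP15→3.
Schedule OP10@1, OP11@1, OP12@1, OP13@5, OP14@7, OP15@3: h1:5  h2:5  h3:6  h4:6  h5:5  h6:5  h7:3 — peak 6.

6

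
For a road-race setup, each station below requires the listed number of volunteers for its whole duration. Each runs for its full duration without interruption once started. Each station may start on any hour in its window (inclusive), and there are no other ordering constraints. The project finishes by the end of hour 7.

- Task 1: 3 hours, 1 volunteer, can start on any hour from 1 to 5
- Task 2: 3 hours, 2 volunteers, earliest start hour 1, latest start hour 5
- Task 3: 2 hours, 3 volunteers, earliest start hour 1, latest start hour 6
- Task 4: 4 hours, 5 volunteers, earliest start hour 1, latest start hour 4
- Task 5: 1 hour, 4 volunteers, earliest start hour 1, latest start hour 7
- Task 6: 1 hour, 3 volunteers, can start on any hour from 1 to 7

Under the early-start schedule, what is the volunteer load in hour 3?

8

At early start, hour 3 has: Task 1, Task 2, Task 4.
Demand: 1 + 2 + 5 = 8.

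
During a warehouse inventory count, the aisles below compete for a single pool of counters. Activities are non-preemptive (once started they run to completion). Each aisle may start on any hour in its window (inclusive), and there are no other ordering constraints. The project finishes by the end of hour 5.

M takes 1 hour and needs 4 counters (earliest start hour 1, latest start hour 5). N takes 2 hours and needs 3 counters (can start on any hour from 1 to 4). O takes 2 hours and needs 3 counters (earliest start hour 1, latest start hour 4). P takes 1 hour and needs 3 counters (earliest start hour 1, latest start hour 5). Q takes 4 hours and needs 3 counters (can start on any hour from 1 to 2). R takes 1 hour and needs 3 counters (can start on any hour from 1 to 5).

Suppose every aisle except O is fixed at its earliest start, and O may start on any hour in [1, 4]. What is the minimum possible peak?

16

O@1: h1:19  h2:9  h3:3  h4:3  h5:0 → peak 19
O@2: h1:16  h2:9  h3:6  h4:3  h5:0 → peak 16
O@3: h1:16  h2:6  h3:6  h4:6  h5:0 → peak 16
O@4: h1:16  h2:6  h3:3  h4:6  h5:3 → peak 16
Best is O@2, peak 16.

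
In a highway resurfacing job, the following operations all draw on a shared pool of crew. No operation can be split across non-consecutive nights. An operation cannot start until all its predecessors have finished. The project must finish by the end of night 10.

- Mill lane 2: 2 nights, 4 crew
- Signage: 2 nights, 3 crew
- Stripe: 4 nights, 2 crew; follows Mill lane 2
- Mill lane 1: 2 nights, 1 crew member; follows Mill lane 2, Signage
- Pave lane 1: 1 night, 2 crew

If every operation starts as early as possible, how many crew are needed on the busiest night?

Early-start schedule: Mill lane 2@1, Signage@1, Stripe@3, Mill lane 1@3, Pave lane 1@1.
Load per night: night 1: 9, night 2: 7, night 3: 3, night 4: 3, night 5: 2, night 6: 2, night 7: 0, night 8: 0, night 9: 0, night 10: 0.
Peak is 9.

9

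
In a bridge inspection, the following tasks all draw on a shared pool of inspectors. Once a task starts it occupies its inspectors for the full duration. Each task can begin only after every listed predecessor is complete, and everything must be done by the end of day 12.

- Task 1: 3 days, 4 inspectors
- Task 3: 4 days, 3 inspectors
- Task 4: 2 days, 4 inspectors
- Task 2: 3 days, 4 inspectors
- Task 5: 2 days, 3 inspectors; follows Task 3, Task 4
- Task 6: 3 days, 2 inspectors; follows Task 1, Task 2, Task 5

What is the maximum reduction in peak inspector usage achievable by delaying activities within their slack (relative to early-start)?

8

Early-start peak: d1:15  d2:15  d3:11  d4:3  d5:3  d6:3  d7:2  d8:2  d9:2  d10:0  d11:0  d12:0 ⇒ 15.
Leveled (Task 1@1, Task 3@1, Task 4@4, Task 2@6, Task 5@6, Task 6@9): d1:7  d2:7  d3:7  d4:7  d5:4  d6:7  d7:7  d8:4  d9:2  d10:2  d11:2  d12:0 ⇒ 7.
Reduction 15 − 7 = 8.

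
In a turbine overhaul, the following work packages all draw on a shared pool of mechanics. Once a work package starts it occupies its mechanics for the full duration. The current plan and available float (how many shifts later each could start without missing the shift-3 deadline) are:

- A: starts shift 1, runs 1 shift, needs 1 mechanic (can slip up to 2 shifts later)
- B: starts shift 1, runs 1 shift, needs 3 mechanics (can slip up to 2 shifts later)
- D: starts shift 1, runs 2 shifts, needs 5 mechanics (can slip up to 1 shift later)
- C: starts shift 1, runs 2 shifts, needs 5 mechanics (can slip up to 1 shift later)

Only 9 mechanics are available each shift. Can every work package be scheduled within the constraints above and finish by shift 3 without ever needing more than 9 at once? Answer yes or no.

no

The minimum achievable peak is 10; 9 < 10, so no feasible schedule stays within the cap.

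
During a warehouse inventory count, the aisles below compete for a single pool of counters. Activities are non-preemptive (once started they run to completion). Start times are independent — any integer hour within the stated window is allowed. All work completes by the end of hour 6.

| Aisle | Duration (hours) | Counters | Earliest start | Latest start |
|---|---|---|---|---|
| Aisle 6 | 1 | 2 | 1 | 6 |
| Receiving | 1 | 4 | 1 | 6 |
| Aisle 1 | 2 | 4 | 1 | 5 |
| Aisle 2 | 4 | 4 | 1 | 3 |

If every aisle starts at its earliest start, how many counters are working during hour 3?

At early start, hour 3 has: Aisle 2.
Demand: 4 = 4.

4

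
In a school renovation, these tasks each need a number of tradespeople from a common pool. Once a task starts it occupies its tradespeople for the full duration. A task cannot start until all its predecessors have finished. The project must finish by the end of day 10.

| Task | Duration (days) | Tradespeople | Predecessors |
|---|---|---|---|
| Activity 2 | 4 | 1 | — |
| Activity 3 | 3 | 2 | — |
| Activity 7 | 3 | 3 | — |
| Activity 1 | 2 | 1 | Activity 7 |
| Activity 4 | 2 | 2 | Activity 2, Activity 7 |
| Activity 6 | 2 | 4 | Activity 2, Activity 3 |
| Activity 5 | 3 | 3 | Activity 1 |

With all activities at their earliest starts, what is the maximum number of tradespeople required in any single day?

9

Early-start schedule: Activity 2@1, Activity 3@1, Activity 7@1, Activity 1@4, Activity 4@5, Activity 6@5, Activity 5@6.
Load per day: day 1: 6, day 2: 6, day 3: 6, day 4: 2, day 5: 7, day 6: 9, day 7: 3, day 8: 3, day 9: 0, day 10: 0.
Peak is 9.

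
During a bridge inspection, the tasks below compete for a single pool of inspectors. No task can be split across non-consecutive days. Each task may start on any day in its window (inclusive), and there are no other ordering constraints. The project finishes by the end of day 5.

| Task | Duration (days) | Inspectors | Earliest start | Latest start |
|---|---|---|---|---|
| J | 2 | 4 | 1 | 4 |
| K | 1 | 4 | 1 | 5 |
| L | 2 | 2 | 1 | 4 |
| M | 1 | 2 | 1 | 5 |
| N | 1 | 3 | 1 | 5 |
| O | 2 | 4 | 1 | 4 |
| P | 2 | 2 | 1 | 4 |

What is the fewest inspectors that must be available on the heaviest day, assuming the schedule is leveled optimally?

Early-start (J@1, K@1, L@1, M@1, N@1, O@1, P@1) gives peak 21: d1:21  d2:12  d3:0  d4:0  d5:0.
Shift L→2, M→2, N→3, O→4, P→3.
Schedule J@1, K@1, L@2, M@2, N@3, O@4, P@3: d1:8  d2:8  d3:7  d4:6  d5:4 — peak 8.

8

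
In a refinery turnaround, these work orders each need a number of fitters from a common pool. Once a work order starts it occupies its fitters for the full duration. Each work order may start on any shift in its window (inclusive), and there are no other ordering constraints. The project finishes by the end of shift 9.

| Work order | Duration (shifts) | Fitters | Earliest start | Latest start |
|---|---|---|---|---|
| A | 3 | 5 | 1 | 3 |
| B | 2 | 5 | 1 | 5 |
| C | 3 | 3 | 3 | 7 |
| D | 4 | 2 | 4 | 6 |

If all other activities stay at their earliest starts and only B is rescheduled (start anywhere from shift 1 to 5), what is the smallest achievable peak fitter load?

B@1: s1:10  s2:10  s3:8  s4:5  s5:5  s6:2  s7:2  s8:0  s9:0 → peak 10
B@2: s1:5  s2:10  s3:13  s4:5  s5:5  s6:2  s7:2  s8:0  s9:0 → peak 13
B@3: s1:5  s2:5  s3:13  s4:10  s5:5  s6:2  s7:2  s8:0  s9:0 → peak 13
B@4: s1:5  s2:5  s3:8  s4:10  s5:10  s6:2  s7:2  s8:0  s9:0 → peak 10
B@5: s1:5  s2:5  s3:8  s4:5  s5:10  s6:7  s7:2  s8:0  s9:0 → peak 10
Best is B@1, peak 10.

10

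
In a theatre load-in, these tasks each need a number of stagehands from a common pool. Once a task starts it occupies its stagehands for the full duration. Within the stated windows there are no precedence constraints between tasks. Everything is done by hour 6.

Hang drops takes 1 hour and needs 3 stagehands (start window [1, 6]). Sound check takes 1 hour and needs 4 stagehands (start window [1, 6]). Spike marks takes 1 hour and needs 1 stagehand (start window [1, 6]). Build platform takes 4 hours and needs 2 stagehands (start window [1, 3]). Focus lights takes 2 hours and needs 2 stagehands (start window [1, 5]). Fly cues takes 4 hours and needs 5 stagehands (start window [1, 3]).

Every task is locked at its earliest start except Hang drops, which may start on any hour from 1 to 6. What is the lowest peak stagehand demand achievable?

14

Hang drops@1: h1:17  h2:9  h3:7  h4:7  h5:0  h6:0 → peak 17
Hang drops@2: h1:14  h2:12  h3:7  h4:7  h5:0  h6:0 → peak 14
Hang drops@3: h1:14  h2:9  h3:10  h4:7  h5:0  h6:0 → peak 14
Hang drops@4: h1:14  h2:9  h3:7  h4:10  h5:0  h6:0 → peak 14
Hang drops@5: h1:14  h2:9  h3:7  h4:7  h5:3  h6:0 → peak 14
Hang drops@6: h1:14  h2:9  h3:7  h4:7  h5:0  h6:3 → peak 14
Best is Hang drops@2, peak 14.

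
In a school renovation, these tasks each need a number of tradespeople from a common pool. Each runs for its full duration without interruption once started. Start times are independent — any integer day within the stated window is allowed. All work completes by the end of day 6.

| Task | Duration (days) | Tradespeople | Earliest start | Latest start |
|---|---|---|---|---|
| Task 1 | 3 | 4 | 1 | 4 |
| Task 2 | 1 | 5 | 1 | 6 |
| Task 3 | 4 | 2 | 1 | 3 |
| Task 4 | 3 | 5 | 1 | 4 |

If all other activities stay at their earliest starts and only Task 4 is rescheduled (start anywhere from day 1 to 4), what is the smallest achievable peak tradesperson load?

11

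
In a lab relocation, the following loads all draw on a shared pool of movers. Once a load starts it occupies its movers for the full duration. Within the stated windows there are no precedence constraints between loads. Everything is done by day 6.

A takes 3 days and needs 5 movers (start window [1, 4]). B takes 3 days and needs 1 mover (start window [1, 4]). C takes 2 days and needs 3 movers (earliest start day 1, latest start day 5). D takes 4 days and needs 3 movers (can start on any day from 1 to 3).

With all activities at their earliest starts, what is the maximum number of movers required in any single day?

12

Early-start schedule: A@1, B@1, C@1, D@1.
Load per day: day 1: 12, day 2: 12, day 3: 9, day 4: 3, day 5: 0, day 6: 0.
Peak is 12.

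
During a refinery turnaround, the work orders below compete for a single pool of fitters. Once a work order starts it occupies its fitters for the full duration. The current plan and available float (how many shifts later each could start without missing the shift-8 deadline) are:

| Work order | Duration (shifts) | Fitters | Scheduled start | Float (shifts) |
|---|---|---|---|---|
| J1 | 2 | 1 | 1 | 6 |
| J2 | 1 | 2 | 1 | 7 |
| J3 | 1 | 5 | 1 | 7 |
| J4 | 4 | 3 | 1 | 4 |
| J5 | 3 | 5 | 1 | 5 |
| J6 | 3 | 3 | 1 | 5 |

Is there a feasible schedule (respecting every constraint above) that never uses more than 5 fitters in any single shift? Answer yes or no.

no

Total fitter-shifts = 45; over 8 shifts the average is 45/8 > 5, so some shift must exceed 5.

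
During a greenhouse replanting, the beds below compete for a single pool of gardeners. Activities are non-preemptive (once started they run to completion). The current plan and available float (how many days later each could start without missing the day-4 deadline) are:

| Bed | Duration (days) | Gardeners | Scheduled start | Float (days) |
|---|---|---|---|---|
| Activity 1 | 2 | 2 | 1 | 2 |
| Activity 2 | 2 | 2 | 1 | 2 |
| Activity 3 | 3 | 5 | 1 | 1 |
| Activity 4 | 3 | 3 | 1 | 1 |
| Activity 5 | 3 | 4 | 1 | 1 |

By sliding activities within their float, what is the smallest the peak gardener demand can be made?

14

Early-start (Activity 1@1, Activity 2@1, Activity 3@1, Activity 4@1, Activity 5@1) gives peak 16: d1:16  d2:16  d3:12  d4:0.
Shift Activity 2→3.
Schedule Activity 1@1, Activity 2@3, Activity 3@1, Activity 4@1, Activity 5@1: d1:14  d2:14  d3:14  d4:2 — peak 14.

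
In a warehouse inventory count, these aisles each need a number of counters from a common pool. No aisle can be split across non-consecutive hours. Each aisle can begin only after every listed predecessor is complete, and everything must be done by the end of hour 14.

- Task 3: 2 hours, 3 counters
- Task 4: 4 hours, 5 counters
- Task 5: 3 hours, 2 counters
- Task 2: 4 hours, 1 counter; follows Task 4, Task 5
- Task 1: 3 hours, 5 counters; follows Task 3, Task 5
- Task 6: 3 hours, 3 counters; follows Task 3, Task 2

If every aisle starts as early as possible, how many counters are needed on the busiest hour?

10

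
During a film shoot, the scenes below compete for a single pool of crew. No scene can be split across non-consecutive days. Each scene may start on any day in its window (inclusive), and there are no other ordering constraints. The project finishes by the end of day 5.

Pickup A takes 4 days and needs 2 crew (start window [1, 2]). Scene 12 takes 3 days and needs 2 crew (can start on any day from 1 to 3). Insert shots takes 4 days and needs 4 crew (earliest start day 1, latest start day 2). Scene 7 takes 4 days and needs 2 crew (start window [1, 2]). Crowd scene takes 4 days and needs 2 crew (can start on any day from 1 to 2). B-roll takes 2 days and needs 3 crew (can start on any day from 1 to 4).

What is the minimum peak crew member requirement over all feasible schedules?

Early-start (Pickup A@1, Scene 12@1, Insert shots@1, Scene 7@1, Crowd scene@1, B-roll@1) gives peak 15: d1:15  d2:15  d3:12  d4:10  d5:0.
Shift B-roll→4.
Schedule Pickup A@1, Scene 12@1, Insert shots@1, Scene 7@1, Crowd scene@1, B-roll@4: d1:12  d2:12  d3:12  d4:13  d5:3 — peak 13.

13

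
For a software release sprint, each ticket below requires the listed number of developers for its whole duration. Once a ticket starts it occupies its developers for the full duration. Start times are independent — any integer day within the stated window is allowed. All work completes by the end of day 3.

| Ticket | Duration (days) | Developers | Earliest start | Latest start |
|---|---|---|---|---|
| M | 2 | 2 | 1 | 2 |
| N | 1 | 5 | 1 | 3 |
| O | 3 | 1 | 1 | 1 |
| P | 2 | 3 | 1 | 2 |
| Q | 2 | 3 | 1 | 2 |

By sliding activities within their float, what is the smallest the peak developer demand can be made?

9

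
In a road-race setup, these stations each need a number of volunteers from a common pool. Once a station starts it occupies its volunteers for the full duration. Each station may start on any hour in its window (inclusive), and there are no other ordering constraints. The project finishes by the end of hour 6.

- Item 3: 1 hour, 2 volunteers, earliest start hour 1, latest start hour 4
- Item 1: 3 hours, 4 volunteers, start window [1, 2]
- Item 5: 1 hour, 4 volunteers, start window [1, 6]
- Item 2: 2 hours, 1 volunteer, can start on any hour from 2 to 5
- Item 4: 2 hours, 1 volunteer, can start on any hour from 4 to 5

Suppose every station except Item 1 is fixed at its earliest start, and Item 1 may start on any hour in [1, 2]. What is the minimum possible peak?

Item 1@1: h1:10  h2:5  h3:5  h4:1  h5:1  h6:0 → peak 10
Item 1@2: h1:6  h2:5  h3:5  h4:5  h5:1  h6:0 → peak 6
Best is Item 1@2, peak 6.

6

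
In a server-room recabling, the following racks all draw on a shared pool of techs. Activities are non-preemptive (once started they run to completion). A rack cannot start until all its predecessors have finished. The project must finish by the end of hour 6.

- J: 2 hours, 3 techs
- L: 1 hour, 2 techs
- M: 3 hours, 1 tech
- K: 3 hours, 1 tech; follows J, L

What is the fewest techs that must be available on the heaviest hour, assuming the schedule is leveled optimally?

3

Early-start (J@1, L@1, M@1, K@3) gives peak 6: h1:6  h2:4  h3:2  h4:1  h5:1  h6:0.
Shift L→3, M→3, K→4.
Schedule J@1, L@3, M@3, K@4: h1:3  h2:3  h3:3  h4:2  h5:2  h6:1 — peak 3.
Total tech-hours = 14 over 6 hours ⇒ peak ≥ ⌈14/6⌉ = 3, so 3 is optimal.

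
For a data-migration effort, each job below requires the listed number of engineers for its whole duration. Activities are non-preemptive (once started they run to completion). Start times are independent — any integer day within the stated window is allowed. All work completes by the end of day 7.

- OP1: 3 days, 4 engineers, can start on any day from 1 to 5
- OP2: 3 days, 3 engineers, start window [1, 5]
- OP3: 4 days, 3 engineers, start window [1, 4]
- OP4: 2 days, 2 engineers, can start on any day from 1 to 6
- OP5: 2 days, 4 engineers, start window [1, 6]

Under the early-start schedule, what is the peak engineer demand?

Early-start schedule: OP1@1, OP2@1, OP3@1, OP4@1, OP5@1.
Load per day: day 1: 16, day 2: 16, day 3: 10, day 4: 3, day 5: 0, day 6: 0, day 7: 0.
Peak is 16.

16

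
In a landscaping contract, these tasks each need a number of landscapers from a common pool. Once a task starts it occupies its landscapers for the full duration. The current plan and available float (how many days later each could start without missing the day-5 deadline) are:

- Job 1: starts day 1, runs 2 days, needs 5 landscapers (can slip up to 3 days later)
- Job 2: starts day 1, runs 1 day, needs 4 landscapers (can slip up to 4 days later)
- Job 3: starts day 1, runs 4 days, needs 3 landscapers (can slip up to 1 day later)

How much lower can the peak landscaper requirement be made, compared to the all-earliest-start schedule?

4

Early-start peak: d1:12  d2:8  d3:3  d4:3  d5:0 ⇒ 12.
Leveled (Job 1@1, Job 2@3, Job 3@1): d1:8  d2:8  d3:7  d4:3  d5:0 ⇒ 8.
Reduction 12 − 8 = 4.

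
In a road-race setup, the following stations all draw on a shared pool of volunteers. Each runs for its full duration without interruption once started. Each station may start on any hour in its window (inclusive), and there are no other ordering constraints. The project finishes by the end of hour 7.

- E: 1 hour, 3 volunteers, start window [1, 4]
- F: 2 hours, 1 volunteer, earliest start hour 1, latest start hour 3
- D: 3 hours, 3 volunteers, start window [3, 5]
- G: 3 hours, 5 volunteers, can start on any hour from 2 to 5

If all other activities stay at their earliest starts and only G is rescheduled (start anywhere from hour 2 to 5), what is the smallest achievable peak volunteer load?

8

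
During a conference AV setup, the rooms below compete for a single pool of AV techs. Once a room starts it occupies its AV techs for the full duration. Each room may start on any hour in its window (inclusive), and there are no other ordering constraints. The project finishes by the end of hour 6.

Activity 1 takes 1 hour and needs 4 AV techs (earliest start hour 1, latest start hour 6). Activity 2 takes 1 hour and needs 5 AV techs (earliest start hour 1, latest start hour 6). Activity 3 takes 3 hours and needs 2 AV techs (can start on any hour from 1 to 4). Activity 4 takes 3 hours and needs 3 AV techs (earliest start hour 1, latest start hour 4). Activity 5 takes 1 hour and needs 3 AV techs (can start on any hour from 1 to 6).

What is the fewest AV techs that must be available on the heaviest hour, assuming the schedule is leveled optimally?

5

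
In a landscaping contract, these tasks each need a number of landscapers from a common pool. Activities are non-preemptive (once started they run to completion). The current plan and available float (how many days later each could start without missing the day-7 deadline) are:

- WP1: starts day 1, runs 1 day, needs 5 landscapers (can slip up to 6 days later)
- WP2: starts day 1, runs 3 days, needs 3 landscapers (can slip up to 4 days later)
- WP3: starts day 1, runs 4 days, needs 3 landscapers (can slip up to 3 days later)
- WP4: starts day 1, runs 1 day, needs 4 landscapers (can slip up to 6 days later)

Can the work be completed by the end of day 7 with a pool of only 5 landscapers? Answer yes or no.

The minimum achievable peak is 6; 5 < 6, so no feasible schedule stays within the cap.

no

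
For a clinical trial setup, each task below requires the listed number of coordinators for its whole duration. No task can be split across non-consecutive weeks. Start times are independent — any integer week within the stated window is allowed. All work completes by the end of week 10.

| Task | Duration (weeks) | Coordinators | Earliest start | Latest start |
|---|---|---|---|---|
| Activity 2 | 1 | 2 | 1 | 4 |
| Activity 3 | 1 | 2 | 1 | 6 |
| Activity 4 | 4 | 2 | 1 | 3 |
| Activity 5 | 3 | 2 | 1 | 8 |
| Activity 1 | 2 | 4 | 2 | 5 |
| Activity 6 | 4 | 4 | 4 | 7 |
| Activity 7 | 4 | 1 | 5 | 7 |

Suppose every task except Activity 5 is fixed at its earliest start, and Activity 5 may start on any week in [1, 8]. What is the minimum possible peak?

Activity 5@1: w1:8  w2:8  w3:8  w4:6  w5:5  w6:5  w7:5  w8:1  w9:0  w10:0 → peak 8
Activity 5@2: w1:6  w2:8  w3:8  w4:8  w5:5  w6:5  w7:5  w8:1  w9:0  w10:0 → peak 8
Activity 5@3: w1:6  w2:6  w3:8  w4:8  w5:7  w6:5  w7:5  w8:1  w9:0  w10:0 → peak 8
Activity 5@4: w1:6  w2:6  w3:6  w4:8  w5:7  w6:7  w7:5  w8:1  w9:0  w10:0 → peak 8
Activity 5@5: w1:6  w2:6  w3:6  w4:6  w5:7  w6:7  w7:7  w8:1  w9:0  w10:0 → peak 7
Activity 5@6: w1:6  w2:6  w3:6  w4:6  w5:5  w6:7  w7:7  w8:3  w9:0  w10:0 → peak 7
Activity 5@7: w1:6  w2:6  w3:6  w4:6  w5:5  w6:5  w7:7  w8:3  w9:2  w10:0 → peak 7
Activity 5@8: w1:6  w2:6  w3:6  w4:6  w5:5  w6:5  w7:5  w8:3  w9:2  w10:2 → peak 6
Best is Activity 5@8, peak 6.

6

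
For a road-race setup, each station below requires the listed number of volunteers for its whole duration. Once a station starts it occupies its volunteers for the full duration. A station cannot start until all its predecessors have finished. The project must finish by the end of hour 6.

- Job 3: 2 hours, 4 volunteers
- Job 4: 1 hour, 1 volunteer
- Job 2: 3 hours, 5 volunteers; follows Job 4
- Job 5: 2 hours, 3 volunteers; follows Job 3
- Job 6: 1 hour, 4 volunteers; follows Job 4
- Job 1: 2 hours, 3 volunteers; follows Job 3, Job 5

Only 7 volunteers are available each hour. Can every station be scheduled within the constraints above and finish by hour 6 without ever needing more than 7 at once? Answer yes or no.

The minimum achievable peak is 8; 7 < 8, so no feasible schedule stays within the cap.

no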